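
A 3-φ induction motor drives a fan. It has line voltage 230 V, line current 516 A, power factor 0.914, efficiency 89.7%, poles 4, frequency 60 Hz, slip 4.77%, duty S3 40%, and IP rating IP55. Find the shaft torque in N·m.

P_in = √3·V·I·cosφ = 1.732 × 230 × 516 × 0.914 = 187876 W
P_out = η·P_in = 0.897 × 187876 = 168525 W
n_s = 120×60/4 = 1800 rpm; n = 1800×(1−0.0477) = 1714 rpm
ω = 2π×1714/60 = 179.5 rad/s
τ = P_out/ω = 168525/179.5 = 939 N·m

939 N·m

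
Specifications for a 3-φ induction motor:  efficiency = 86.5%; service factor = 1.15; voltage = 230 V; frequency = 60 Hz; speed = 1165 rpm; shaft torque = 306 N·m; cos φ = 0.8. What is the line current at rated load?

135 A

ω = 2π×1165/60 = 122 rad/s; P_out = τω = 306 × 122 = 37332 W
P_in = P_out / η = 37332 / 0.865 = 43158 W
I_L = P_in / (√3·V_L·cosφ) = 43158 / (1.732 × 230 × 0.8) = 135 A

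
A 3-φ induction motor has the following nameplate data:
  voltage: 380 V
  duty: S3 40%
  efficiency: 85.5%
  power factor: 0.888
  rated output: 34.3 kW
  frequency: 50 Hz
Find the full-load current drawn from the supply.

68.6 A

P_out = 34.3 kW = 34300 W
P_in = P_out / η = 34300 / 0.855 = 40117 W
I_L = P_in / (√3·V_L·cosφ) = 40117 / (1.732 × 380 × 0.888) = 68.6 A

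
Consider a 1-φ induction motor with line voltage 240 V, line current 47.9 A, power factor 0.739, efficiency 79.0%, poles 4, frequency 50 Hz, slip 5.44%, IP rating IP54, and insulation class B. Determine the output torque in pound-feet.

P_in = V·I·cosφ = 240 × 47.9 × 0.739 = 8496 W
P_out = η·P_in = 0.79 × 8496 = 6712 W
n_s = 120×50/4 = 1500 rpm; n = 1500×(1−0.0544) = 1418 rpm
ω = 2π×1418/60 = 148.5 rad/s
τ = P_out/ω = 6712/148.5 = 45.2 N·m
In lb·ft: 45.2/1.356 = 33.3 lb·ft

33.3 lb·ft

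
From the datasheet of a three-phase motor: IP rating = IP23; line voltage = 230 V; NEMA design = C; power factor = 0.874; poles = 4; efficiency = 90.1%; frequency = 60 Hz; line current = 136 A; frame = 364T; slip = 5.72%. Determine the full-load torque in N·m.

240 N·m

P_in = √3·V·I·cosφ = 1.732 × 230 × 136 × 0.874 = 47351 W
P_out = η·P_in = 0.901 × 47351 = 42663 W
n_s = 120×60/4 = 1800 rpm; n = 1800×(1−0.0572) = 1697 rpm
ω = 2π×1697/60 = 177.7 rad/s
τ = P_out/ω = 42663/177.7 = 240 N·m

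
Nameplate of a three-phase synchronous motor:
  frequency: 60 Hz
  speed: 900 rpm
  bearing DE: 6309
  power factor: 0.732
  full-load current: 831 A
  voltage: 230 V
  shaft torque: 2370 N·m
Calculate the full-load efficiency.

92.2 %

ω = 2π × 900/60 = 94.25 rad/s; P_out = τω = 2370 × 94.25 = 223373 W
P_in = √3·V_L·I_L·cosφ = 1.732 × 230 × 831 × 0.732 = 242319 W
η = P_out / P_in = 223373 / 242319 = 0.922 = 92.2%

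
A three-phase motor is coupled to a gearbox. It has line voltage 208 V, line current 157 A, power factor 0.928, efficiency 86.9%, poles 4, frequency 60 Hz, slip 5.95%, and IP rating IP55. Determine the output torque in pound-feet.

P_in = √3·V·I·cosφ = 1.732 × 208 × 157 × 0.928 = 52488 W
P_out = η·P_in = 0.869 × 52488 = 45612 W
n_s = 120×60/4 = 1800 rpm; n = 1800×(1−0.0595) = 1693 rpm
ω = 2π×1693/60 = 177.3 rad/s
τ = P_out/ω = 45612/177.3 = 257.3 N·m
In lb·ft: 257.3/1.356 = 190 lb·ft

190 lb·ft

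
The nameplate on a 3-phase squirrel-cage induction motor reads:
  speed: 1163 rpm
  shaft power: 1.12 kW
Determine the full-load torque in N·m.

9.2 N·m

ω = 2π × 1163/60 = 121.8 rad/s
τ = P/ω = 1120/121.8 = 9.2 N·m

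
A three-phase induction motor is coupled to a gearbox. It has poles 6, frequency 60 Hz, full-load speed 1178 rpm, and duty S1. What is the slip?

1.83 %

n_s = 120f/p = 120×60/6 = 1200 rpm
s = (n_s − n)/n_s = (1200 − 1178)/1200 = 0.0183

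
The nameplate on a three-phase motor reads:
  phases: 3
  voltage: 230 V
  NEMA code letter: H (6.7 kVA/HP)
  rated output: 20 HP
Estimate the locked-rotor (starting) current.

336 A

S_LR = 6.7 × 20 = 134 kVA
I_LR = S_LR/(√3·V_L) = 134000/(1.732×230) = 336 A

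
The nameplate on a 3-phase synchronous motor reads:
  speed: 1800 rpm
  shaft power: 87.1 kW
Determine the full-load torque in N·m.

ω = 2π × 1800/60 = 188.5 rad/s
τ = P/ω = 87100/188.5 = 462 N·m

462 N·m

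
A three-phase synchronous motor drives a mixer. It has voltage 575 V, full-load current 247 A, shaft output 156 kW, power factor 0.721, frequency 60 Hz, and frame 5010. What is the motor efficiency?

88.0 %

P_out = 156 kW = 156000 W
P_in = √3·V_L·I_L·cosφ = 1.732 × 575 × 247 × 0.721 = 177357 W
η = P_out / P_in = 156000 / 177357 = 0.880 = 88.0%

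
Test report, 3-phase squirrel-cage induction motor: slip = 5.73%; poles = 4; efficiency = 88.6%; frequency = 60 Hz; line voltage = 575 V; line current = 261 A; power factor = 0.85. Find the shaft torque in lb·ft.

813 lb·ft

P_in = √3·V·I·cosφ = 1.732 × 575 × 261 × 0.85 = 220940 W
P_out = η·P_in = 0.886 × 220940 = 195753 W
n_s = 120×60/4 = 1800 rpm; n = 1800×(1−0.0573) = 1697 rpm
ω = 2π×1697/60 = 177.7 rad/s
τ = P_out/ω = 195753/177.7 = 1102 N·m
In lb·ft: 1102/1.356 = 813 lb·ft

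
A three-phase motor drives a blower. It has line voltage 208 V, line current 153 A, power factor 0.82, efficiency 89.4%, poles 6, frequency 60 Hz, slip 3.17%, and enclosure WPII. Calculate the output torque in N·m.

P_in = √3·V·I·cosφ = 1.732 × 208 × 153 × 0.82 = 45198 W
P_out = η·P_in = 0.894 × 45198 = 40407 W
n_s = 120×60/6 = 1200 rpm; n = 1200×(1−0.0317) = 1162 rpm
ω = 2π×1162/60 = 121.7 rad/s
τ = P_out/ω = 40407/121.7 = 332 N·m

332 N·m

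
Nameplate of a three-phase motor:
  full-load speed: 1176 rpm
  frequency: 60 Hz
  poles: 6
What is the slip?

n_s = 120f/p = 120×60/6 = 1200 rpm
s = (n_s − n)/n_s = (1200 − 1176)/1200 = 0.0200

2.0 %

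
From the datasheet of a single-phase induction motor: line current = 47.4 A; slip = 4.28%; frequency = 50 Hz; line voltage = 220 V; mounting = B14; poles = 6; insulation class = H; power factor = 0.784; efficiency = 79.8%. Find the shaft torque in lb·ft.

P_in = V·I·cosφ = 220 × 47.4 × 0.784 = 8176 W
P_out = η·P_in = 0.798 × 8176 = 6524 W
n_s = 120×50/6 = 1000 rpm; n = 1000×(1−0.0428) = 957 rpm
ω = 2π×957/60 = 100.2 rad/s
τ = P_out/ω = 6524/100.2 = 65.11 N·m
In lb·ft: 65.11/1.356 = 48 lb·ft

48 lb·ft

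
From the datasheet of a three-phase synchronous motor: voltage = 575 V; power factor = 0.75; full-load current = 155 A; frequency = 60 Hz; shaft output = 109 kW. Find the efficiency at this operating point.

P_out = 109 kW = 109000 W
P_in = √3·V_L·I_L·cosφ = 1.732 × 575 × 155 × 0.75 = 115773 W
η = P_out / P_in = 109000 / 115773 = 0.941 = 94.1%

94.1 %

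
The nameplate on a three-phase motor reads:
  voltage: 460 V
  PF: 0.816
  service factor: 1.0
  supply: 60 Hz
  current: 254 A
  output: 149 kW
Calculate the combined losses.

P_in = √3·V·I·cosφ = 1.732×460×254×0.816 = 165131 W
P_out = 149000 W
Losses = P_in − P_out = 165131 − 149000 = 16131 W

16100 W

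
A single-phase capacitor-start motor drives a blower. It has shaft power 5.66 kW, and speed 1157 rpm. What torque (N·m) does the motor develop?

46.7 N·m

ω = 2π × 1157/60 = 121.2 rad/s
τ = P/ω = 5660/121.2 = 46.7 N·m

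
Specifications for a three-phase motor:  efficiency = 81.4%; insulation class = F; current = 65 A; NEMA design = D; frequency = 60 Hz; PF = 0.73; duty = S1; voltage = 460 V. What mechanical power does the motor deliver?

30.8 kW

P_in = √3·V·I·cosφ = 1.732 × 460 × 65 × 0.73 = 37804 W
P_out = η·P_in = 0.814 × 37804 = 30772 W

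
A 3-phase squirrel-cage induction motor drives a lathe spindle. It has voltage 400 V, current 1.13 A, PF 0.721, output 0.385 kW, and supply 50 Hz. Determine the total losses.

179 W

P_in = √3·V·I·cosφ = 1.732×400×1.13×0.721 = 564 W
P_out = 385 W
Losses = P_in − P_out = 564 − 385 = 179 W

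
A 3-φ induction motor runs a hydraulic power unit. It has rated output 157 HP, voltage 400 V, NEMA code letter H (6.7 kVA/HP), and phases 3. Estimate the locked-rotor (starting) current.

1520 A

S_LR = 6.7 × 157 = 1051.9 kVA
I_LR = S_LR/(√3·V_L) = 1051900/(1.732×400) = 1520 A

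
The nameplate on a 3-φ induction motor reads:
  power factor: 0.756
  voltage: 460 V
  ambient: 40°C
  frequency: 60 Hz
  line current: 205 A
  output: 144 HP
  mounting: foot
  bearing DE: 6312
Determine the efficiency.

P_out = 144 × 746 = 107424 W
P_in = √3·V_L·I_L·cosφ = 1.732 × 460 × 205 × 0.756 = 123476 W
η = P_out / P_in = 107424 / 123476 = 0.870 = 87.0%

87.0 %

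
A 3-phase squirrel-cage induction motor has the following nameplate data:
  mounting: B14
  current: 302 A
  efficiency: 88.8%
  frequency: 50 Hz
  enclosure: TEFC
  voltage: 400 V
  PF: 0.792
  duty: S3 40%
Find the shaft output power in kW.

147 kW

P_in = √3·V·I·cosφ = 1.732 × 400 × 302 × 0.792 = 165707 W
P_out = η·P_in = 0.888 × 165707 = 147148 W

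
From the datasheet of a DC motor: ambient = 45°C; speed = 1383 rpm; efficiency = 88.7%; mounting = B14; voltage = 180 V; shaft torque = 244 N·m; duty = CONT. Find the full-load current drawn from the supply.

221 A

ω = 2π×1383/60 = 144.8 rad/s; P_out = τω = 244 × 144.8 = 35331 W
P_in = P_out / η = 35331 / 0.887 = 39832 W
I = P_in / V = 39832 / 180 = 221 A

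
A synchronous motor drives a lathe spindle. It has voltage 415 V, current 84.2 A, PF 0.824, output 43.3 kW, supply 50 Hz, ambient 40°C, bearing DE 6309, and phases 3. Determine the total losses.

P_in = √3·V·I·cosφ = 1.732×415×84.2×0.824 = 49870 W
P_out = 43300 W
Losses = P_in − P_out = 49870 − 43300 = 6570 W

6.57 kW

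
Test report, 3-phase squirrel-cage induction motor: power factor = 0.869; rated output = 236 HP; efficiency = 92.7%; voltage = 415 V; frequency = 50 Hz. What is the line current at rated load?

P_out = 236 × 746 = 176056 W
P_in = P_out / η = 176056 / 0.927 = 189920 W
I_L = P_in / (√3·V_L·cosφ) = 189920 / (1.732 × 415 × 0.869) = 304 A

304 A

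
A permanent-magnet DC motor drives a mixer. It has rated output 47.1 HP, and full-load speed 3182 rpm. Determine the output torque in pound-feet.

77.8 lb·ft

P_out = 47.1 × 746 = 35137 W
ω = 2π × 3182/60 = 333.2 rad/s
τ = P_out/ω = 35137/333.2 = 105.5 N·m
In lb·ft: 105.5/1.356 = 77.8 lb·ft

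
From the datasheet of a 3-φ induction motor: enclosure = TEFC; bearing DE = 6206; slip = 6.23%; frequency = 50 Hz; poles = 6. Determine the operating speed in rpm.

938 rpm

n_s = 120f/p = 120×50/6 = 1000 rpm
n = n_s(1 − s) = 1000 × (1 − 0.0623) = 938 rpm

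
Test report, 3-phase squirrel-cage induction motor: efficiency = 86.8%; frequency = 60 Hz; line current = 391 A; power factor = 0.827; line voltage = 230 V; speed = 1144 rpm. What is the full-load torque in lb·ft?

P_in = √3·V·I·cosφ = 1.732 × 230 × 391 × 0.827 = 128812 W
P_out = η·P_in = 0.868 × 128812 = 111809 W
n = 1144 rpm
ω = 2π×1144/60 = 119.8 rad/s
τ = P_out/ω = 111809/119.8 = 933.3 N·m
In lb·ft: 933.3/1.356 = 688 lb·ft

688 lb·ft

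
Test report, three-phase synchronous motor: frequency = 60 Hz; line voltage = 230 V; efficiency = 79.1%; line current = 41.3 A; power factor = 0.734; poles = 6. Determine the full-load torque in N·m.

76 N·m

P_in = √3·V·I·cosφ = 1.732 × 230 × 41.3 × 0.734 = 12076 W
P_out = η·P_in = 0.791 × 12076 = 9552 W
n = n_s = 120×60/6 = 1200 rpm (synchronous)
ω = 2π×1200/60 = 125.7 rad/s
τ = P_out/ω = 9552/125.7 = 76 N·m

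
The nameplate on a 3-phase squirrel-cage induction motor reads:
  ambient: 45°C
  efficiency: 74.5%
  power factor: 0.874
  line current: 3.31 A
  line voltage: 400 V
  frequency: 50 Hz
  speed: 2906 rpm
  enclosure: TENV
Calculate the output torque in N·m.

4.91 N·m

P_in = √3·V·I·cosφ = 1.732 × 400 × 3.31 × 0.874 = 2004 W
P_out = η·P_in = 0.745 × 2004 = 1493 W
n = 2906 rpm
ω = 2π×2906/60 = 304.3 rad/s
τ = P_out/ω = 1493/304.3 = 4.91 N·m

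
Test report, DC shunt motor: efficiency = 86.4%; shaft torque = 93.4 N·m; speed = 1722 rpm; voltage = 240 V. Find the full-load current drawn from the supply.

81.2 A

ω = 2π×1722/60 = 180.3 rad/s; P_out = τω = 93.4 × 180.3 = 16840 W
P_in = P_out / η = 16840 / 0.864 = 19491 W
I = P_in / V = 19491 / 240 = 81.2 A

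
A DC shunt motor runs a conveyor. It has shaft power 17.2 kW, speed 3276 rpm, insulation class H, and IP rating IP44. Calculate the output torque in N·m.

50.1 N·m

ω = 2π × 3276/60 = 343.1 rad/s
τ = P/ω = 17200/343.1 = 50.1 N·m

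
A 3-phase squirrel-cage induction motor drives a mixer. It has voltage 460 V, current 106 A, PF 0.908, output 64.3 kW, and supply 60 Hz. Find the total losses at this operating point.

P_in = √3·V·I·cosφ = 1.732×460×106×0.908 = 76683 W
P_out = 64300 W
Losses = P_in − P_out = 76683 − 64300 = 12383 W

12400 W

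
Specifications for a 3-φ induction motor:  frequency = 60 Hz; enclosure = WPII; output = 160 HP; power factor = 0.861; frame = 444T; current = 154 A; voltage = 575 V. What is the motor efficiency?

P_out = 160 × 746 = 119360 W
P_in = √3·V_L·I_L·cosφ = 1.732 × 575 × 154 × 0.861 = 132050 W
η = P_out / P_in = 119360 / 132050 = 0.904 = 90.4%

90.4 %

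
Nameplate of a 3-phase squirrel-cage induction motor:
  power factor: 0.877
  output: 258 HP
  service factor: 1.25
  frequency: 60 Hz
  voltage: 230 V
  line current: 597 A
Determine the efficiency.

92.3 %

P_out = 258 × 746 = 192468 W
P_in = √3·V_L·I_L·cosφ = 1.732 × 230 × 597 × 0.877 = 208569 W
η = P_out / P_in = 192468 / 208569 = 0.923 = 92.3%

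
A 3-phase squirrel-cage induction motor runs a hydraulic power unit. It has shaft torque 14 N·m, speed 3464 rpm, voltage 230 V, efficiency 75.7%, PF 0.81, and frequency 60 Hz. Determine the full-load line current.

ω = 2π×3464/60 = 362.7 rad/s; P_out = τω = 14 × 362.7 = 5078 W
P_in = P_out / η = 5078 / 0.757 = 6708 W
I_L = P_in / (√3·V_L·cosφ) = 6708 / (1.732 × 230 × 0.81) = 20.8 A

20.8 A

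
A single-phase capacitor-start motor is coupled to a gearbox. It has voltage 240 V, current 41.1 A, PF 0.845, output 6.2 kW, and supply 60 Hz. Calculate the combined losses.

P_in = V·I·cosφ = 240×41.1×0.845 = 8335 W
P_out = 6200 W
Losses = P_in − P_out = 8335 − 6200 = 2135 W

2.14 kW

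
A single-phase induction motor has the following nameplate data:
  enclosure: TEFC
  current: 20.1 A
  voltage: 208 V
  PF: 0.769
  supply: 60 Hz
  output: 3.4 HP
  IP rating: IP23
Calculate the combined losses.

P_in = V·I·cosφ = 208×20.1×0.769 = 3215 W
P_out = 3.4×746 = 2536 W
Losses = P_in − P_out = 3215 − 2536 = 679 W

679 W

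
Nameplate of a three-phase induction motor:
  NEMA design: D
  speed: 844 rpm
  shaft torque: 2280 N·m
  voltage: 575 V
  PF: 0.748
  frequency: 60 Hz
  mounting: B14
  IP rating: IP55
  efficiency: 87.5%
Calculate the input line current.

309 A

ω = 2π×844/60 = 88.38 rad/s; P_out = τω = 2280 × 88.38 = 201506 W
P_in = P_out / η = 201506 / 0.875 = 230293 W
I_L = P_in / (√3·V_L·cosφ) = 230293 / (1.732 × 575 × 0.748) = 309 A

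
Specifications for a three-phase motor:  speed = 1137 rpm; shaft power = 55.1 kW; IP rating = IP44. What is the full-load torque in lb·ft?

341 lb·ft

ω = 2π × 1137/60 = 119.1 rad/s
τ = P/ω = 55100/119.1 = 462.6 N·m
In lb·ft: 462.6/1.356 = 341 lb·ft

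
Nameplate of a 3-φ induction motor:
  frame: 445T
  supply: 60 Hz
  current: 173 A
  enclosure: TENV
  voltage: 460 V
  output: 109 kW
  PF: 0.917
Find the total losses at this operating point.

17.4 kW

P_in = √3·V·I·cosφ = 1.732×460×173×0.917 = 126392 W
P_out = 109000 W
Losses = P_in − P_out = 126392 − 109000 = 17392 W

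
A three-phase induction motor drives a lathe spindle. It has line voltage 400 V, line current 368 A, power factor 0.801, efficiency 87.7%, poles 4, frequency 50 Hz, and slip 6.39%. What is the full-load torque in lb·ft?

P_in = √3·V·I·cosφ = 1.732 × 400 × 368 × 0.801 = 204215 W
P_out = η·P_in = 0.877 × 204215 = 179097 W
n_s = 120×50/4 = 1500 rpm; n = 1500×(1−0.0639) = 1404 rpm
ω = 2π×1404/60 = 147 rad/s
τ = P_out/ω = 179097/147 = 1218 N·m
In lb·ft: 1218/1.356 = 898 lb·ft

898 lb·ft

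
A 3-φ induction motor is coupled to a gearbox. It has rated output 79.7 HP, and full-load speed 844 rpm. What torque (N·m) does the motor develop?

P_out = 79.7 × 746 = 59456 W
ω = 2π × 844/60 = 88.38 rad/s
τ = P_out/ω = 59456/88.38 = 673 N·m

673 N·m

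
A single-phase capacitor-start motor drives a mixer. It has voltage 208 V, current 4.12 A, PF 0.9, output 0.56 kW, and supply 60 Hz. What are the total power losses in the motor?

211 W

P_in = V·I·cosφ = 208×4.12×0.9 = 771 W
P_out = 560 W
Losses = P_in − P_out = 771 − 560 = 211 W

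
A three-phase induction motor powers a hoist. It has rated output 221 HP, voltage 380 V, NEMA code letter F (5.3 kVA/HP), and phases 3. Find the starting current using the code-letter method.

S_LR = 5.3 × 221 = 1171.3 kVA
I_LR = S_LR/(√3·V_L) = 1171300/(1.732×380) = 1780 A

1780 A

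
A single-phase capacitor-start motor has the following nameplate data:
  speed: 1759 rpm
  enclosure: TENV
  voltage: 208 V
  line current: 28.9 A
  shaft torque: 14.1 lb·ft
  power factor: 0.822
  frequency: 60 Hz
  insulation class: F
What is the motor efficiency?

τ = 14.1 lb·ft × 1.356 = 19.12 N·m
ω = 2π × 1759/60 = 184.2 rad/s; P_out = τω = 19.12 × 184.2 = 3522 W
P_in = V·I·cosφ = 208 × 28.9 × 0.822 = 4941 W
η = P_out / P_in = 3522 / 4941 = 0.713 = 71.3%

71.3 %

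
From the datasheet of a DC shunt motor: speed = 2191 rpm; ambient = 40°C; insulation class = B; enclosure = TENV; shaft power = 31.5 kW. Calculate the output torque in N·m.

ω = 2π × 2191/60 = 229.4 rad/s
τ = P/ω = 31500/229.4 = 137 N·m

137 N·m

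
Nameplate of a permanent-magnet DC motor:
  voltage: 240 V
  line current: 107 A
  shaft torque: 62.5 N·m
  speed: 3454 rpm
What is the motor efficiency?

ω = 2π × 3454/60 = 361.7 rad/s; P_out = τω = 62.5 × 361.7 = 22606 W
P_in = V·I = 240 × 107 = 25680 W
η = P_out / P_in = 22606 / 25680 = 0.880 = 88.0%

88.0 %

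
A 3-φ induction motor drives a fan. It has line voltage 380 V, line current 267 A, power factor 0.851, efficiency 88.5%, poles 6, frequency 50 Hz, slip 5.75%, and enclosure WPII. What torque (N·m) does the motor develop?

1340 N·m

P_in = √3·V·I·cosφ = 1.732 × 380 × 267 × 0.851 = 149545 W
P_out = η·P_in = 0.885 × 149545 = 132347 W
n_s = 120×50/6 = 1000 rpm; n = 1000×(1−0.0575) = 943 rpm
ω = 2π×943/60 = 98.75 rad/s
τ = P_out/ω = 132347/98.75 = 1340 N·m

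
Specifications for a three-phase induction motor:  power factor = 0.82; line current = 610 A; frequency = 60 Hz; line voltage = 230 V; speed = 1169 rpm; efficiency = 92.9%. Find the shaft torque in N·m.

1510 N·m

P_in = √3·V·I·cosφ = 1.732 × 230 × 610 × 0.82 = 199260 W
P_out = η·P_in = 0.929 × 199260 = 185113 W
n = 1169 rpm
ω = 2π×1169/60 = 122.4 rad/s
τ = P_out/ω = 185113/122.4 = 1510 N·m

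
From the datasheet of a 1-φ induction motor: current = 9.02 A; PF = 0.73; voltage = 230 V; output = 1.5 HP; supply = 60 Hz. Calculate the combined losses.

P_in = V·I·cosφ = 230×9.02×0.73 = 1514 W
P_out = 1.5×746 = 1119 W
Losses = P_in − P_out = 1514 − 1119 = 395 W

395 W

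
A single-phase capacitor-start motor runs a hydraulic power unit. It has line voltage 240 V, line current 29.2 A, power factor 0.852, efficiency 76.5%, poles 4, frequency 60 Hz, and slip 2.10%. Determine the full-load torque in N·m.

P_in = V·I·cosφ = 240 × 29.2 × 0.852 = 5971 W
P_out = η·P_in = 0.765 × 5971 = 4568 W
n_s = 120×60/4 = 1800 rpm; n = 1800×(1−0.021) = 1762 rpm
ω = 2π×1762/60 = 184.5 rad/s
τ = P_out/ω = 4568/184.5 = 24.8 N·m

24.8 N·m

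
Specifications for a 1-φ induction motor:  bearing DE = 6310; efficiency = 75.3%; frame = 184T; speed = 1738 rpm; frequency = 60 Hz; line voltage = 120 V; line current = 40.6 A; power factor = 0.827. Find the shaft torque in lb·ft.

12.3 lb·ft

P_in = V·I·cosφ = 120 × 40.6 × 0.827 = 4029 W
P_out = η·P_in = 0.753 × 4029 = 3034 W
n = 1738 rpm
ω = 2π×1738/60 = 182 rad/s
τ = P_out/ω = 3034/182 = 16.67 N·m
In lb·ft: 16.67/1.356 = 12.3 lb·ft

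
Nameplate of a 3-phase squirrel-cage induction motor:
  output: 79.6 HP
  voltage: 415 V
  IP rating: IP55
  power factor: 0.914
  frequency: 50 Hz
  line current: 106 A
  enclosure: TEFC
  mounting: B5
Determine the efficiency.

85.3 %

P_out = 79.6 × 746 = 59382 W
P_in = √3·V_L·I_L·cosφ = 1.732 × 415 × 106 × 0.914 = 69638 W
η = P_out / P_in = 59382 / 69638 = 0.853 = 85.3%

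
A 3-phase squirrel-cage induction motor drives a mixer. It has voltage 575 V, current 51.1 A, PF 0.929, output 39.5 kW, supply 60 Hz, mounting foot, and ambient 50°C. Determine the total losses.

7780 W

P_in = √3·V·I·cosφ = 1.732×575×51.1×0.929 = 47277 W
P_out = 39500 W
Losses = P_in − P_out = 47277 − 39500 = 7777 W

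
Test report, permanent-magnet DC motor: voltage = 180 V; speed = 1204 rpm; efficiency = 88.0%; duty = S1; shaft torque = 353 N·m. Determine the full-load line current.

281 A

ω = 2π×1204/60 = 126.1 rad/s; P_out = τω = 353 × 126.1 = 44513 W
P_in = P_out / η = 44513 / 0.880 = 50583 W
I = P_in / V = 50583 / 180 = 281 A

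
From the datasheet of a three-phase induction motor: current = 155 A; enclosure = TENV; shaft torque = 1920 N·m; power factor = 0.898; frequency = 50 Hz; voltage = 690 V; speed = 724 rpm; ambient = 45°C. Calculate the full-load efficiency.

ω = 2π × 724/60 = 75.82 rad/s; P_out = τω = 1920 × 75.82 = 145574 W
P_in = √3·V_L·I_L·cosφ = 1.732 × 690 × 155 × 0.898 = 166343 W
η = P_out / P_in = 145574 / 166343 = 0.875 = 87.5%

87.5 %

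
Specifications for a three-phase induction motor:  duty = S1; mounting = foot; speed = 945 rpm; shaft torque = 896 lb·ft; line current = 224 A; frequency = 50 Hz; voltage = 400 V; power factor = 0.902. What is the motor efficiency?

85.9 %

τ = 896 lb·ft × 1.356 = 1215 N·m
ω = 2π × 945/60 = 98.96 rad/s; P_out = τω = 1215 × 98.96 = 120236 W
P_in = √3·V_L·I_L·cosφ = 1.732 × 400 × 224 × 0.902 = 139979 W
η = P_out / P_in = 120236 / 139979 = 0.859 = 85.9%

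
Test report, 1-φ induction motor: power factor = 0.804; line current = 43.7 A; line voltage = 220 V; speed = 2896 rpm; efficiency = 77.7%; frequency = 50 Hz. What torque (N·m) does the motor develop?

19.8 N·m

P_in = V·I·cosφ = 220 × 43.7 × 0.804 = 7730 W
P_out = η·P_in = 0.777 × 7730 = 6006 W
n = 2896 rpm
ω = 2π×2896/60 = 303.3 rad/s
τ = P_out/ω = 6006/303.3 = 19.8 N·m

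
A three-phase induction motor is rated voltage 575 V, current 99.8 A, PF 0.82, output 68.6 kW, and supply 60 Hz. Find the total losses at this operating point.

P_in = √3·V·I·cosφ = 1.732×575×99.8×0.82 = 81500 W
P_out = 68600 W
Losses = P_in − P_out = 81500 − 68600 = 12900 W

12900 W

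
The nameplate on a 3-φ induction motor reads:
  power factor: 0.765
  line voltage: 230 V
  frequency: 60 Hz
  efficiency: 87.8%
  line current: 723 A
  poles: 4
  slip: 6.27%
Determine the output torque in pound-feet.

P_in = √3·V·I·cosφ = 1.732 × 230 × 723 × 0.765 = 220331 W
P_out = η·P_in = 0.878 × 220331 = 193451 W
n_s = 120×60/4 = 1800 rpm; n = 1800×(1−0.0627) = 1687 rpm
ω = 2π×1687/60 = 176.7 rad/s
τ = P_out/ω = 193451/176.7 = 1095 N·m
In lb·ft: 1095/1.356 = 808 lb·ft

808 lb·ft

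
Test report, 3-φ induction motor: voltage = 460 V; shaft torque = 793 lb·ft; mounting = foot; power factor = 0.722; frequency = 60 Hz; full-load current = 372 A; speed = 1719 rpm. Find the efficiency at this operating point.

τ = 793 lb·ft × 1.356 = 1075 N·m
ω = 2π × 1719/60 = 180 rad/s; P_out = τω = 1075 × 180 = 193500 W
P_in = √3·V_L·I_L·cosφ = 1.732 × 460 × 372 × 0.722 = 213986 W
η = P_out / P_in = 193500 / 213986 = 0.904 = 90.4%

90.4 %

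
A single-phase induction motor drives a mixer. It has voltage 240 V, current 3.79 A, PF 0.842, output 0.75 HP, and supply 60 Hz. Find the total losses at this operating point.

206 W

P_in = V·I·cosφ = 240×3.79×0.842 = 766 W
P_out = 0.75×746 = 560 W
Losses = P_in − P_out = 766 − 560 = 206 W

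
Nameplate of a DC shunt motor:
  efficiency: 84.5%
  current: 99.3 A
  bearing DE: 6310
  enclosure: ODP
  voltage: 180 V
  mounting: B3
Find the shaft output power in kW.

P_in = V·I = 180 × 99.3 = 17874 W
P_out = η·P_in = 0.845 × 17874 = 15104 W

15.1 kW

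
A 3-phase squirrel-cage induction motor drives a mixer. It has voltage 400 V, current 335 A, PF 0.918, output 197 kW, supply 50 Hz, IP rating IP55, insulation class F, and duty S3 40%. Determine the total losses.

P_in = √3·V·I·cosφ = 1.732×400×335×0.918 = 213057 W
P_out = 197000 W
Losses = P_in − P_out = 213057 − 197000 = 16057 W

16.1 kW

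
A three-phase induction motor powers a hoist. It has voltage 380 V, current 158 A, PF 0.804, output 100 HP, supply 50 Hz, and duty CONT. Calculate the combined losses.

9.01 kW

P_in = √3·V·I·cosφ = 1.732×380×158×0.804 = 83607 W
P_out = 100×746 = 74600 W
Losses = P_in − P_out = 83607 − 74600 = 9007 W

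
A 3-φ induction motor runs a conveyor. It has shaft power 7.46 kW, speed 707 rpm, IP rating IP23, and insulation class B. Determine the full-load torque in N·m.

ω = 2π × 707/60 = 74.04 rad/s
τ = P/ω = 7460/74.04 = 101 N·m

101 N·m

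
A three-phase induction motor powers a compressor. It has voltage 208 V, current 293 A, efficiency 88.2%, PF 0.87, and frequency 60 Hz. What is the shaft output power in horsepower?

109 HP

P_in = √3·V·I·cosφ = 1.732 × 208 × 293 × 0.87 = 91833 W
P_out = η·P_in = 0.882 × 91833 = 80997 W
= 80997/746 = 109 HP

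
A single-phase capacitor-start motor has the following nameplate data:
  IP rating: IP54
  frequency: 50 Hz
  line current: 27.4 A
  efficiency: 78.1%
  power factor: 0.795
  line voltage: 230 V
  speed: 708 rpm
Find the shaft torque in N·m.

P_in = V·I·cosφ = 230 × 27.4 × 0.795 = 5010 W
P_out = η·P_in = 0.781 × 5010 = 3913 W
n = 708 rpm
ω = 2π×708/60 = 74.14 rad/s
τ = P_out/ω = 3913/74.14 = 52.8 N·m

52.8 N·m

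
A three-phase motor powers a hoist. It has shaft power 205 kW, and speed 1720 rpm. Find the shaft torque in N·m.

1140 N·m

ω = 2π × 1720/60 = 180.1 rad/s
τ = P/ω = 205000/180.1 = 1140 N·m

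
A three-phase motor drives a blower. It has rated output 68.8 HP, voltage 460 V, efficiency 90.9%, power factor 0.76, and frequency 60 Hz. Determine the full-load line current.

P_out = 68.8 × 746 = 51325 W
P_in = P_out / η = 51325 / 0.909 = 56463 W
I_L = P_in / (√3·V_L·cosφ) = 56463 / (1.732 × 460 × 0.76) = 93.2 A

93.2 A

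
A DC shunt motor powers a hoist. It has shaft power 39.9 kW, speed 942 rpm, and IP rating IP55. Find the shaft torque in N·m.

404 N·m

ω = 2π × 942/60 = 98.65 rad/s
τ = P/ω = 39900/98.65 = 404 N·m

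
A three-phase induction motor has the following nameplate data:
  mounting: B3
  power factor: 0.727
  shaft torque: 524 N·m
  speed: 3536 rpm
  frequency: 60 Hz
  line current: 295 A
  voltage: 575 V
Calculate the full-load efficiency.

ω = 2π × 3536/60 = 370.3 rad/s; P_out = τω = 524 × 370.3 = 194037 W
P_in = √3·V_L·I_L·cosφ = 1.732 × 575 × 295 × 0.727 = 213586 W
η = P_out / P_in = 194037 / 213586 = 0.908 = 90.8%

90.8 %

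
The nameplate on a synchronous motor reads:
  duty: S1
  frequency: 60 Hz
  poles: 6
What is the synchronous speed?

n_s = 120f/p = 120×60/6 = 1200 rpm

1200 rpm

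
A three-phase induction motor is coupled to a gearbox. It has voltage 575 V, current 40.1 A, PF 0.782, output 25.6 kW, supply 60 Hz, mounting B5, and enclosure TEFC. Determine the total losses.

5.63 kW

P_in = √3·V·I·cosφ = 1.732×575×40.1×0.782 = 31230 W
P_out = 25600 W
Losses = P_in − P_out = 31230 − 25600 = 5630 W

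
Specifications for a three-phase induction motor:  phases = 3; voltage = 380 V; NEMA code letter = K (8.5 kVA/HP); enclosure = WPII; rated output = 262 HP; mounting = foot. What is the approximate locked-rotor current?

S_LR = 8.5 × 262 = 2227 kVA
I_LR = S_LR/(√3·V_L) = 2227000/(1.732×380) = 3380 A

3380 A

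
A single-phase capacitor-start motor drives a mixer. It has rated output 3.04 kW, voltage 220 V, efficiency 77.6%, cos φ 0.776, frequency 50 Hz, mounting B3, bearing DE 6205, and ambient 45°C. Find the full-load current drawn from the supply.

22.9 A

P_out = 3.04 kW = 3040 W
P_in = P_out / η = 3040 / 0.776 = 3918 W
I = P_in / (V·cosφ) = 3918 / (220 × 0.776) = 22.9 A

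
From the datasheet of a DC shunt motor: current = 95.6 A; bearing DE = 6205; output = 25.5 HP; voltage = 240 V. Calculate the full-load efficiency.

P_out = 25.5 × 746 = 19023 W
P_in = V·I = 240 × 95.6 = 22944 W
η = P_out / P_in = 19023 / 22944 = 0.829 = 82.9%

82.9 %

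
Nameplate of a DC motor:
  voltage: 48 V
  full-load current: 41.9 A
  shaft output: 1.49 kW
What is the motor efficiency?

74.1 %

P_out = 1.49 kW = 1490 W
P_in = V·I = 48 × 41.9 = 2011 W
η = P_out / P_in = 1490 / 2011 = 0.741 = 74.1%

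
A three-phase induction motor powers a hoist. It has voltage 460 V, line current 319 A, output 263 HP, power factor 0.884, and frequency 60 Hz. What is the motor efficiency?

P_out = 263 × 746 = 196198 W
P_in = √3·V_L·I_L·cosφ = 1.732 × 460 × 319 × 0.884 = 224672 W
η = P_out / P_in = 196198 / 224672 = 0.873 = 87.3%

87.3 %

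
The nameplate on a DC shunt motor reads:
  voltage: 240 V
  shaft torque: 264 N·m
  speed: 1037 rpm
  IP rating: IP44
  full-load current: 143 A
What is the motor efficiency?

83.5 %

ω = 2π × 1037/60 = 108.6 rad/s; P_out = τω = 264 × 108.6 = 28670 W
P_in = V·I = 240 × 143 = 34320 W
η = P_out / P_in = 28670 / 34320 = 0.835 = 83.5%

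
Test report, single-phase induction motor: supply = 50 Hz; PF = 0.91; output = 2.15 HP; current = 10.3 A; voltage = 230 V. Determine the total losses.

552 W

P_in = V·I·cosφ = 230×10.3×0.91 = 2156 W
P_out = 2.15×746 = 1604 W
Losses = P_in − P_out = 2156 − 1604 = 552 W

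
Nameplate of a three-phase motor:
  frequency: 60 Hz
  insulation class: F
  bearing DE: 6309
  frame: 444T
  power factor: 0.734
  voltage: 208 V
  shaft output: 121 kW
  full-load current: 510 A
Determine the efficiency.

P_out = 121 kW = 121000 W
P_in = √3·V_L·I_L·cosφ = 1.732 × 208 × 510 × 0.734 = 134858 W
η = P_out / P_in = 121000 / 134858 = 0.897 = 89.7%

89.7 %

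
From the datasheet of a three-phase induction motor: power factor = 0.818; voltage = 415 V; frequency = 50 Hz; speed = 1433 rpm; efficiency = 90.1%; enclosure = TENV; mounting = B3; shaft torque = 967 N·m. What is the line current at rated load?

274 A

ω = 2π×1433/60 = 150.1 rad/s; P_out = τω = 967 × 150.1 = 145147 W
P_in = P_out / η = 145147 / 0.901 = 161095 W
I_L = P_in / (√3·V_L·cosφ) = 161095 / (1.732 × 415 × 0.818) = 274 A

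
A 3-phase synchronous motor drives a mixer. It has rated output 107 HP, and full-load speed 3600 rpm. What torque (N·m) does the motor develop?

P_out = 107 × 746 = 79822 W
ω = 2π × 3600/60 = 377 rad/s
τ = P_out/ω = 79822/377 = 212 N·m

212 N·m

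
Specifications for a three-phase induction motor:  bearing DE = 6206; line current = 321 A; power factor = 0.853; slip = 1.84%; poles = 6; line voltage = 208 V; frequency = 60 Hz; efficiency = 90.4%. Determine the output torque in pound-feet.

533 lb·ft

P_in = √3·V·I·cosφ = 1.732 × 208 × 321 × 0.853 = 98643 W
P_out = η·P_in = 0.904 × 98643 = 89173 W
n_s = 120×60/6 = 1200 rpm; n = 1200×(1−0.0184) = 1178 rpm
ω = 2π×1178/60 = 123.4 rad/s
τ = P_out/ω = 89173/123.4 = 722.6 N·m
In lb·ft: 722.6/1.356 = 533 lb·ft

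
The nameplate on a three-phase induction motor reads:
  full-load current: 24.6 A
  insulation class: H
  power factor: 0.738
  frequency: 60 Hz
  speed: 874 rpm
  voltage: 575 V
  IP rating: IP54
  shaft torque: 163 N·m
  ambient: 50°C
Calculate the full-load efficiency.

ω = 2π × 874/60 = 91.53 rad/s; P_out = τω = 163 × 91.53 = 14919 W
P_in = √3·V_L·I_L·cosφ = 1.732 × 575 × 24.6 × 0.738 = 18080 W
η = P_out / P_in = 14919 / 18080 = 0.825 = 82.5%

82.5 %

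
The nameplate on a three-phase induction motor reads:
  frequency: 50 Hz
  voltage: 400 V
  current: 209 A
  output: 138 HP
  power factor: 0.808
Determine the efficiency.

P_out = 138 × 746 = 102948 W
P_in = √3·V_L·I_L·cosφ = 1.732 × 400 × 209 × 0.808 = 116995 W
η = P_out / P_in = 102948 / 116995 = 0.880 = 88.0%

88.0 %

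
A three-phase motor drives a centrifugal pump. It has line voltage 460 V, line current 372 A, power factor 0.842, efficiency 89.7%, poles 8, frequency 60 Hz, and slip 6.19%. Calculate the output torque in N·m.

2530 N·m

P_in = √3·V·I·cosφ = 1.732 × 460 × 372 × 0.842 = 249552 W
P_out = η·P_in = 0.897 × 249552 = 223848 W
n_s = 120×60/8 = 900 rpm; n = 900×(1−0.0619) = 844 rpm
ω = 2π×844/60 = 88.38 rad/s
τ = P_out/ω = 223848/88.38 = 2530 N·m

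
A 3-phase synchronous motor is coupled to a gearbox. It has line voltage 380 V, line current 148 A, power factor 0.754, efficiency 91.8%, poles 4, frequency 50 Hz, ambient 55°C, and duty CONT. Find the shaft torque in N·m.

429 N·m

P_in = √3·V·I·cosφ = 1.732 × 380 × 148 × 0.754 = 73445 W
P_out = η·P_in = 0.918 × 73445 = 67423 W
n = n_s = 120×50/4 = 1500 rpm (synchronous)
ω = 2π×1500/60 = 157.1 rad/s
τ = P_out/ω = 67423/157.1 = 429 N·m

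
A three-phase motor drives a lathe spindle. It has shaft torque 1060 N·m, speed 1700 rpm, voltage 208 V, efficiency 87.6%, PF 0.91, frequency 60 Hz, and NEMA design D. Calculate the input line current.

ω = 2π×1700/60 = 178 rad/s; P_out = τω = 1060 × 178 = 188680 W
P_in = P_out / η = 188680 / 0.876 = 215388 W
I_L = P_in / (√3·V_L·cosφ) = 215388 / (1.732 × 208 × 0.91) = 657 A

657 A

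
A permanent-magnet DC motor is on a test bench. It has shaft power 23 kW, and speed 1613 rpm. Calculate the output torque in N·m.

136 N·m

ω = 2π × 1613/60 = 168.9 rad/s
τ = P/ω = 23000/168.9 = 136 N·m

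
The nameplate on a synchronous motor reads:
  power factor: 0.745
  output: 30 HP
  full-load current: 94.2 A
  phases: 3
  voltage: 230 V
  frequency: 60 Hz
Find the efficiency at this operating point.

80.1 %

P_out = 30 × 746 = 22380 W
P_in = √3·V_L·I_L·cosφ = 1.732 × 230 × 94.2 × 0.745 = 27957 W
η = P_out / P_in = 22380 / 27957 = 0.801 = 80.1%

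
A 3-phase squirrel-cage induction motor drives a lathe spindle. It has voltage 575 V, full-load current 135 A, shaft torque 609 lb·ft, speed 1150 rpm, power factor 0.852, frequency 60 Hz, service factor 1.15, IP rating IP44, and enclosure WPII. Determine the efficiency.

86.8 %

τ = 609 lb·ft × 1.356 = 825.8 N·m
ω = 2π × 1150/60 = 120.4 rad/s; P_out = τω = 825.8 × 120.4 = 99426 W
P_in = √3·V_L·I_L·cosφ = 1.732 × 575 × 135 × 0.852 = 114548 W
η = P_out / P_in = 99426 / 114548 = 0.868 = 86.8%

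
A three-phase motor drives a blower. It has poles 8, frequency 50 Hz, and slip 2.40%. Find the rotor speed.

732 rpm

n_s = 120f/p = 120×50/8 = 750 rpm
n = n_s(1 − s) = 750 × (1 − 0.024) = 732 rpm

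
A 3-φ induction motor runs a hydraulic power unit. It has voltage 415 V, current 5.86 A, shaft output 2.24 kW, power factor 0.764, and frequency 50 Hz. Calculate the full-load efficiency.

69.6 %

P_out = 2.24 kW = 2240 W
P_in = √3·V_L·I_L·cosφ = 1.732 × 415 × 5.86 × 0.764 = 3218 W
η = P_out / P_in = 2240 / 3218 = 0.696 = 69.6%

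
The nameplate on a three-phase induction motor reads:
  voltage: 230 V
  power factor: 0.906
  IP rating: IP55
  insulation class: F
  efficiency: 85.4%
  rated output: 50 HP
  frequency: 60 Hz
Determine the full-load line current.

P_out = 50 × 746 = 37300 W
P_in = P_out / η = 37300 / 0.854 = 43677 W
I_L = P_in / (√3·V_L·cosφ) = 43677 / (1.732 × 230 × 0.906) = 121 A

121 A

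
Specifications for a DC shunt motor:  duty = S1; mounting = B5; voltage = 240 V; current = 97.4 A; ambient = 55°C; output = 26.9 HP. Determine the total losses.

3.31 kW

P_in = V·I = 240×97.4 = 23376 W
P_out = 26.9×746 = 20067 W
Losses = P_in − P_out = 23376 − 20067 = 3309 W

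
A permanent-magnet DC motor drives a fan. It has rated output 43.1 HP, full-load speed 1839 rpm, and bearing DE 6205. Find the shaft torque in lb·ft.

123 lb·ft

P_out = 43.1 × 746 = 32153 W
ω = 2π × 1839/60 = 192.6 rad/s
τ = P_out/ω = 32153/192.6 = 166.9 N·m
In lb·ft: 166.9/1.356 = 123 lb·ft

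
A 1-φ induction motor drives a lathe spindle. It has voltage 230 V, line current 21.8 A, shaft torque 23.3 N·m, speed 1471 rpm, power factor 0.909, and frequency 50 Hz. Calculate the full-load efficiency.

ω = 2π × 1471/60 = 154 rad/s; P_out = τω = 23.3 × 154 = 3588 W
P_in = V·I·cosφ = 230 × 21.8 × 0.909 = 4558 W
η = P_out / P_in = 3588 / 4558 = 0.787 = 78.7%

78.7 %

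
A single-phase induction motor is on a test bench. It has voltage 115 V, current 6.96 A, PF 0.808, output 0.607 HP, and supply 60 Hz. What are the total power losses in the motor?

P_in = V·I·cosφ = 115×6.96×0.808 = 647 W
P_out = 0.607×746 = 453 W
Losses = P_in − P_out = 647 − 453 = 194 W

194 W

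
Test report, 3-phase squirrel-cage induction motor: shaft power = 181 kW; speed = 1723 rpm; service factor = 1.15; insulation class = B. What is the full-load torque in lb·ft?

ω = 2π × 1723/60 = 180.4 rad/s
τ = P/ω = 181000/180.4 = 1003 N·m
In lb·ft: 1003/1.356 = 740 lb·ft

740 lb·ft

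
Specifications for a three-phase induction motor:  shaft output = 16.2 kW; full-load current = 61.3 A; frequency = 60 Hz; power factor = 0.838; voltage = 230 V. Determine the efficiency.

79.2 %

P_out = 16.2 kW = 16200 W
P_in = √3·V_L·I_L·cosφ = 1.732 × 230 × 61.3 × 0.838 = 20464 W
η = P_out / P_in = 16200 / 20464 = 0.792 = 79.2%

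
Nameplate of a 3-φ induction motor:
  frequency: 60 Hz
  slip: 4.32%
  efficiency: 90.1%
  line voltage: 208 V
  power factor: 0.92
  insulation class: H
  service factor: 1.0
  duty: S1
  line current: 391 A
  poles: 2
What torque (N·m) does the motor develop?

P_in = √3·V·I·cosφ = 1.732 × 208 × 391 × 0.92 = 129591 W
P_out = η·P_in = 0.901 × 129591 = 116761 W
n_s = 120×60/2 = 3600 rpm; n = 3600×(1−0.0432) = 3444 rpm
ω = 2π×3444/60 = 360.7 rad/s
τ = P_out/ω = 116761/360.7 = 324 N·m

324 N·m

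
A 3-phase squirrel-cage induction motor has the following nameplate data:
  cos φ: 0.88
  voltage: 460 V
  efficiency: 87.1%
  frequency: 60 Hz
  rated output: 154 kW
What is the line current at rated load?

252 A

P_out = 154 kW = 154000 W
P_in = P_out / η = 154000 / 0.871 = 176808 W
I_L = P_in / (√3·V_L·cosφ) = 176808 / (1.732 × 460 × 0.88) = 252 A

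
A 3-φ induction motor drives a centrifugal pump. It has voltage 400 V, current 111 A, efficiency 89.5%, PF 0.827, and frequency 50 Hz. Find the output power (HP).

76.3 HP

P_in = √3·V·I·cosφ = 1.732 × 400 × 111 × 0.827 = 63597 W
P_out = η·P_in = 0.895 × 63597 = 56919 W
= 56919/746 = 76.3 HP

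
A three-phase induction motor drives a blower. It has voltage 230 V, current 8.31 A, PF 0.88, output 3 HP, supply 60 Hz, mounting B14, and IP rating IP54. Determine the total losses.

P_in = √3·V·I·cosφ = 1.732×230×8.31×0.88 = 2913 W
P_out = 3×746 = 2238 W
Losses = P_in − P_out = 2913 − 2238 = 675 W

675 W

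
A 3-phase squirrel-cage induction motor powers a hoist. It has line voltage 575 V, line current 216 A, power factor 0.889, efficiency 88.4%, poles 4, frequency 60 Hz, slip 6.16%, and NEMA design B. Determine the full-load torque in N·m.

P_in = √3·V·I·cosφ = 1.732 × 575 × 216 × 0.889 = 191237 W
P_out = η·P_in = 0.884 × 191237 = 169054 W
n_s = 120×60/4 = 1800 rpm; n = 1800×(1−0.0616) = 1689 rpm
ω = 2π×1689/60 = 176.9 rad/s
τ = P_out/ω = 169054/176.9 = 956 N·m

956 N·m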